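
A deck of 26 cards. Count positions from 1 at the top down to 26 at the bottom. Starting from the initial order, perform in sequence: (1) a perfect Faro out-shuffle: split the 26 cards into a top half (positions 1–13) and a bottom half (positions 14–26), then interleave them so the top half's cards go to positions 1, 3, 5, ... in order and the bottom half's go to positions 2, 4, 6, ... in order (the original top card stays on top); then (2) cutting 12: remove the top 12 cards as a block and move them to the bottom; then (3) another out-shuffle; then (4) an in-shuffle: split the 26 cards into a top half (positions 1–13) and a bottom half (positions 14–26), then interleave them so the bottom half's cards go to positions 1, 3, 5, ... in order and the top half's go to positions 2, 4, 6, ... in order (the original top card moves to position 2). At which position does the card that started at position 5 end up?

Track the card from position 5 forward through each operation:
  after op 1 (out-shuffle): 5 → 9
  after op 2 (cut 12): 9 → 23
  after op 3 (out-shuffle): 23 → 20
  after op 4 (in-shuffle): 20 → 13

13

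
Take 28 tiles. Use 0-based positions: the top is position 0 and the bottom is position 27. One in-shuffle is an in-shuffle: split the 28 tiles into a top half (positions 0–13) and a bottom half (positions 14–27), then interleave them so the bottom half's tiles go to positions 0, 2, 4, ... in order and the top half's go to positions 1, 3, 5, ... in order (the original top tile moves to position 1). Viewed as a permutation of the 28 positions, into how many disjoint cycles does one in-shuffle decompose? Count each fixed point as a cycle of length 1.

Trace each unvisited position around until it returns:
(0 1 3 7 15 2 ... len 28)
1 cycle in total.

1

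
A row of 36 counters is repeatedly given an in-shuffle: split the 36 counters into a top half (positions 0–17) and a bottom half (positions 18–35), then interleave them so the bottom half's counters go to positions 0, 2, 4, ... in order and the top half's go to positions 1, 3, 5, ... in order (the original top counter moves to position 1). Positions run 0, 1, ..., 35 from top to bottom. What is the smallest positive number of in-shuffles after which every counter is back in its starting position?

The in-shuffle permutes the 36 positions with cycle lengths [36].
Every counter is home exactly when every cycle has completed a whole number of laps, i.e. after lcm(36) = 36 in-shuffles.

36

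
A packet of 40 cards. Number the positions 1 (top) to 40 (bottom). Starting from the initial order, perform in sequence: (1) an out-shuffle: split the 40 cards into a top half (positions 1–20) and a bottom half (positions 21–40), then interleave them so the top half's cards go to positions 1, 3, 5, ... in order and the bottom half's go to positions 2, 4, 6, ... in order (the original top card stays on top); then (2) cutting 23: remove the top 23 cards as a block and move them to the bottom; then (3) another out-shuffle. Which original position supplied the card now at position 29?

Undo the operations in reverse order, starting from position 29:
  undo op 3 (out-shuffle, from top half): 29 ← 15
  undo op 2 (cut 23): 15 ← 38
  undo op 1 (out-shuffle, from bottom half): 38 ← 39
So the card at position 29 came from original position 39.

39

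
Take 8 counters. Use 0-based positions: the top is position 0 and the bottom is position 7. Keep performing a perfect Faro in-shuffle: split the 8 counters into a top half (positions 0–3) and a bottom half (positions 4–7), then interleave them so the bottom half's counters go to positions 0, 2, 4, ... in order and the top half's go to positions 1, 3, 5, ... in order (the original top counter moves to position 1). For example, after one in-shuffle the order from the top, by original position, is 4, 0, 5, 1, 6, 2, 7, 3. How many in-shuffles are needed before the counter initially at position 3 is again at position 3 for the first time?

Follow position 3 under repeated in-shuffles:
3 → 7 → 6 → 4 → 0 → 1 → 3
It first returns after 6 in-shuffles.

6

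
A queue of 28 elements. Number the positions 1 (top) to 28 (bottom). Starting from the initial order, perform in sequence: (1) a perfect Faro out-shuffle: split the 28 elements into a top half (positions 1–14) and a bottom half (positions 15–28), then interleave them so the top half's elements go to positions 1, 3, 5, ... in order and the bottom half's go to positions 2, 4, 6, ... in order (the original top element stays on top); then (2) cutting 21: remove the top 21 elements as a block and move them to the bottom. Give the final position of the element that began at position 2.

Track the element from position 2 forward through each operation:
  after op 1 (out-shuffle): 2 → 3
  after op 2 (cut 21): 3 → 10

10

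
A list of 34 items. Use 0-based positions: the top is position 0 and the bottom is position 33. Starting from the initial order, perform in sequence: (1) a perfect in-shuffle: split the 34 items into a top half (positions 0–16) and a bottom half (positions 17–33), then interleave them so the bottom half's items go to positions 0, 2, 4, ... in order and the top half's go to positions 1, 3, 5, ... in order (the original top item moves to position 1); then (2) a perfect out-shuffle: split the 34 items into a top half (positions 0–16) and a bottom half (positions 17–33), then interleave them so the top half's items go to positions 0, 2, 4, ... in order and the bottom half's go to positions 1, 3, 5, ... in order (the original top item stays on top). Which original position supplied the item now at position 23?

31

Undo the operations in reverse order, starting from position 23:
  undo op 2 (out-shuffle, from bottom half): 23 ← 28
  undo op 1 (in-shuffle, from bottom half): 28 ← 31
So the item at position 23 came from original position 31.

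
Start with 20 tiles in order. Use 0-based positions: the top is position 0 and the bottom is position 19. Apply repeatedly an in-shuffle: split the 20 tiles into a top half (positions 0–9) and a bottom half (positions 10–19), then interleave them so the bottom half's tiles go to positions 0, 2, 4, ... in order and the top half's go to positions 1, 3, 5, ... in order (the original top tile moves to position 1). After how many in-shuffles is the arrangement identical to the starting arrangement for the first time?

6

The in-shuffle permutes the 20 positions with cycle lengths [2, 3, 3, 6, 6].
Every tile is home exactly when every cycle has completed a whole number of laps, i.e. after lcm(2, 3, 6) = 6 in-shuffles.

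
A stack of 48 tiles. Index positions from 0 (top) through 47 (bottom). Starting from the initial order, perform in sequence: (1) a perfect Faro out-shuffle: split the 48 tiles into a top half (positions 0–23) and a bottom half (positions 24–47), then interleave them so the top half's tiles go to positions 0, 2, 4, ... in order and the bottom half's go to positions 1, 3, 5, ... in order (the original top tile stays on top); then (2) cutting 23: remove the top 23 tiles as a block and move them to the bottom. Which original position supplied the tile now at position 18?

44

Undo the operations in reverse order, starting from position 18:
  undo op 2 (cut 23): 18 ← 41
  undo op 1 (out-shuffle, from bottom half): 41 ← 44
So the tile at position 18 came from original position 44.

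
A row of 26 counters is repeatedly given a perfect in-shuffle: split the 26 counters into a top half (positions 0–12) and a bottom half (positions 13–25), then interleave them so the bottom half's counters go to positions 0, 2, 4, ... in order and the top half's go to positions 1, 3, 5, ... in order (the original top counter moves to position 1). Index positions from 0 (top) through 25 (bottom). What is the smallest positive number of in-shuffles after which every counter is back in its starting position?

The in-shuffle permutes the 26 positions with cycle lengths [2, 6, 18].
Every counter is home exactly when every cycle has completed a whole number of laps, i.e. after lcm(2, 6, 18) = 18 in-shuffles.

18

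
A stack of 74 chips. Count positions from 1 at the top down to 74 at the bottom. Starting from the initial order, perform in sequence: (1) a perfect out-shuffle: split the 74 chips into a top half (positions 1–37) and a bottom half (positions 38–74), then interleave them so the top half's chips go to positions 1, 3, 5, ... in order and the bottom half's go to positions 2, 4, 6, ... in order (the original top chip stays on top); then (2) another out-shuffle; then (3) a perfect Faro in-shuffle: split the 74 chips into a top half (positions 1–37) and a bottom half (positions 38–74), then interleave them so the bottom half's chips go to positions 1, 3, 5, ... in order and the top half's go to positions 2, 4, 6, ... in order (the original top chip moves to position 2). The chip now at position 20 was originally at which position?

58

Undo the operations in reverse order, starting from position 20:
  undo op 3 (in-shuffle, from top half): 20 ← 10
  undo op 2 (out-shuffle, from bottom half): 10 ← 42
  undo op 1 (out-shuffle, from bottom half): 42 ← 58
So the chip at position 20 came from original position 58.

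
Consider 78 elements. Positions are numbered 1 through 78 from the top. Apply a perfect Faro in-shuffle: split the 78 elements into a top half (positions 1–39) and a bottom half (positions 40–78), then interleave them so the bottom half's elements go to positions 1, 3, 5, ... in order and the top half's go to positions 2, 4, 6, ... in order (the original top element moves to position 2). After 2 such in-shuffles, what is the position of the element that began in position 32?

Track the element's position through each in-shuffle:
32 → 64 → 49

49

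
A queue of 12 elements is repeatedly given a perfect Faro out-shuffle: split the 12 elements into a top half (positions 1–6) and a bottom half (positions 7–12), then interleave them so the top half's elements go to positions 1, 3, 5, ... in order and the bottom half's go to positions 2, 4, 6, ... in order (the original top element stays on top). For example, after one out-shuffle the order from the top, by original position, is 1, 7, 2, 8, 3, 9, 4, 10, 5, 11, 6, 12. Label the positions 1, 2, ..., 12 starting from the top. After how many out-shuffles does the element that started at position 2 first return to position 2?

10

Follow position 2 under repeated out-shuffles:
2 → 3 → 5 → 9 → 6 → 11 → 10 → 8 → 4 → 7 → 2
It first returns after 10 out-shuffles.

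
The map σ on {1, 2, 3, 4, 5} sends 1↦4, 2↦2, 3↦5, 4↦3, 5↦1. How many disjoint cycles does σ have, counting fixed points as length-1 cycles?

2

Cycle decomposition: (1 4 3 5) (2).
2 cycles.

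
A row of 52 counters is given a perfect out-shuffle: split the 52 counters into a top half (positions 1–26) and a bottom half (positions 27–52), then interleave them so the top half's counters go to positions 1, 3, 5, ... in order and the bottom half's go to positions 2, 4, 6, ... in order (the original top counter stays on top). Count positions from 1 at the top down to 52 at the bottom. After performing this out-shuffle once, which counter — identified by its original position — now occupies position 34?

43

Work backwards from position 34, undoing one out-shuffle at a time:
34 ← 43
So the counter now at position 34 started at position 43.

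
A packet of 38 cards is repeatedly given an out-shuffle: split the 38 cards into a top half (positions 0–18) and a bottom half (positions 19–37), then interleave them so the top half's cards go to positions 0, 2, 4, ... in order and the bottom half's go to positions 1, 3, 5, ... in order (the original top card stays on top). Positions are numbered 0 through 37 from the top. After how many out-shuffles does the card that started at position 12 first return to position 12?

36

Follow position 12 under repeated out-shuffles:
12 → 24 → 11 → 22 → 7 → 14 → 28 → 19 → ... → 12 (length 36)
It first returns after 36 out-shuffles.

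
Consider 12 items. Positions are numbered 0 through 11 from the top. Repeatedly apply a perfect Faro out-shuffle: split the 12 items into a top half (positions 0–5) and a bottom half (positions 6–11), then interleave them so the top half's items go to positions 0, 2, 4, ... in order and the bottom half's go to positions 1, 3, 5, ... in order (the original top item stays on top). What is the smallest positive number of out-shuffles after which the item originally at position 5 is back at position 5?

Follow position 5 under repeated out-shuffles:
5 → 10 → 9 → 7 → 3 → 6 → 1 → 2 → 4 → 8 → 5
It first returns after 10 out-shuffles.

10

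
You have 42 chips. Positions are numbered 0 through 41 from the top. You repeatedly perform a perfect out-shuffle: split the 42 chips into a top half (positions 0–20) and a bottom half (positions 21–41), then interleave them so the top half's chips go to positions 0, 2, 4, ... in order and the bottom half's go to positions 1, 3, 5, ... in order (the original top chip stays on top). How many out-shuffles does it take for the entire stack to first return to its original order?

The out-shuffle permutes the 42 positions with cycle lengths [1, 1, 20, 20].
Every chip is home exactly when every cycle has completed a whole number of laps, i.e. after lcm(1, 20) = 20 out-shuffles.

20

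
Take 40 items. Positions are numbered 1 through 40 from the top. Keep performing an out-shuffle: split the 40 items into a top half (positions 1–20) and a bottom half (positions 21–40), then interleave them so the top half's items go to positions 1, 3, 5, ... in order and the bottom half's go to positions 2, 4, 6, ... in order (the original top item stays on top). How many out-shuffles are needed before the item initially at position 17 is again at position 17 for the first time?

Follow position 17 under repeated out-shuffles:
17 → 33 → 26 → 12 → 23 → 6 → 11 → 21 → 2 → 3 → 5 → 9 → 17
It first returns after 12 out-shuffles.

12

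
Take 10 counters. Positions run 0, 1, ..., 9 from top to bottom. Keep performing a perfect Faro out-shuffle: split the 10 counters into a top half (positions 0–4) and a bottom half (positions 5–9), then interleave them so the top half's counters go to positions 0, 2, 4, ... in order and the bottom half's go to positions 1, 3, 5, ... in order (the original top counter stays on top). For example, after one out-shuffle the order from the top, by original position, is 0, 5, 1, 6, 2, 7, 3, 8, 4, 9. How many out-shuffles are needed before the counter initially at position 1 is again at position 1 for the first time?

Follow position 1 under repeated out-shuffles:
1 → 2 → 4 → 8 → 7 → 5 → 1
It first returns after 6 out-shuffles.

6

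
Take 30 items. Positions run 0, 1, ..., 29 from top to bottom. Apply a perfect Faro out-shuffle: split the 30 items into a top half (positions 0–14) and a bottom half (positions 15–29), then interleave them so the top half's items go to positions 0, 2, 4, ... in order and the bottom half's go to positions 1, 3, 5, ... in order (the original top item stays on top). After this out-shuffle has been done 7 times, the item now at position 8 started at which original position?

Work backwards from position 8, undoing one out-shuffle at a time:
8 ← 4 ← 2 ← 1 ← 15 ← 22 ← 11 ← 20
So the item now at position 8 started at position 20.

20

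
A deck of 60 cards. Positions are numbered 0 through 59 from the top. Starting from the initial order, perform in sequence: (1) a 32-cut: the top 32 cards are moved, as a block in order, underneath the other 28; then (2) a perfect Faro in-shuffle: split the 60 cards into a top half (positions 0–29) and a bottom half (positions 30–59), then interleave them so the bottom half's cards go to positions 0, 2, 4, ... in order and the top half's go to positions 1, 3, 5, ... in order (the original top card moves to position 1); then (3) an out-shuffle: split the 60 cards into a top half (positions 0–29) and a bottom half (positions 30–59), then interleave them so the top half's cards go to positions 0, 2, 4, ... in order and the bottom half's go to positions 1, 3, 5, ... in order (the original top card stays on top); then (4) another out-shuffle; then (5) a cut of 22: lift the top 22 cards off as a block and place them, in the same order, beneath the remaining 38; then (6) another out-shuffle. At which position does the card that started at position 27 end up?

2

Track the card from position 27 forward through each operation:
  after op 1 (cut 32): 27 → 55
  after op 2 (in-shuffle): 55 → 50
  after op 3 (out-shuffle): 50 → 41
  after op 4 (out-shuffle): 41 → 23
  after op 5 (cut 22): 23 → 1
  after op 6 (out-shuffle): 1 → 2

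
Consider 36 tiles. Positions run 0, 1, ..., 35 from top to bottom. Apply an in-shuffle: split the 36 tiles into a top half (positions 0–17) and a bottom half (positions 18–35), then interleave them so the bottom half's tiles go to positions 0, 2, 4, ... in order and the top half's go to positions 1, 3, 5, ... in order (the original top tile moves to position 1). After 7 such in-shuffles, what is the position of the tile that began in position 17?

9

Track the tile's position through each in-shuffle:
17 → 35 → 34 → 32 → 28 → 20 → 4 → 9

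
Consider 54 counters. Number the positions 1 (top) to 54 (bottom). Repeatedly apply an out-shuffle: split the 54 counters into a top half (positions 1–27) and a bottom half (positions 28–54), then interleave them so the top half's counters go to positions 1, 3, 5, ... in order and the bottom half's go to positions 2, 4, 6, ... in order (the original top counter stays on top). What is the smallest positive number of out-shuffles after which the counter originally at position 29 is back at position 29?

52

Follow position 29 under repeated out-shuffles:
29 → 4 → 7 → 13 → 25 → 49 → 44 → 34 → ... → 29 (length 52)
It first returns after 52 out-shuffles.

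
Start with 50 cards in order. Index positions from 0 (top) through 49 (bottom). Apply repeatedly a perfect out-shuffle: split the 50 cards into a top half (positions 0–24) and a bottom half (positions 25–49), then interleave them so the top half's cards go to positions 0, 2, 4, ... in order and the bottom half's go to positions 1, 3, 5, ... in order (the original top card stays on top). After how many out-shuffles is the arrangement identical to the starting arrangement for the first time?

The out-shuffle permutes the 50 positions with cycle lengths [1, 1, 3, 3, 21, 21].
Every card is home exactly when every cycle has completed a whole number of laps, i.e. after lcm(1, 3, 21) = 21 out-shuffles.

21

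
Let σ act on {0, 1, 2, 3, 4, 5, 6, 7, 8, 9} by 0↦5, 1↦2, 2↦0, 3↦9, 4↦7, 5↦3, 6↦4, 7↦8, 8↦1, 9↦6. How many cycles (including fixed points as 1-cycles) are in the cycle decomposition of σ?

Cycle decomposition: (0 5 3 9 6 4 7 8 1 2).
1 cycle.

1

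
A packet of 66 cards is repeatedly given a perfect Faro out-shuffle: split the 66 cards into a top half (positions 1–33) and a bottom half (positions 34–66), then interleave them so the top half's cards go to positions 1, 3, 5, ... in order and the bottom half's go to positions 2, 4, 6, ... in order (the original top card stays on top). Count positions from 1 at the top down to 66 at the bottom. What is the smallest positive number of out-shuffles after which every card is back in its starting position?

12

The out-shuffle permutes the 66 positions with cycle lengths [1, 1, 4, 12, 12, 12, 12, 12].
Every card is home exactly when every cycle has completed a whole number of laps, i.e. after lcm(1, 4, 12) = 12 out-shuffles.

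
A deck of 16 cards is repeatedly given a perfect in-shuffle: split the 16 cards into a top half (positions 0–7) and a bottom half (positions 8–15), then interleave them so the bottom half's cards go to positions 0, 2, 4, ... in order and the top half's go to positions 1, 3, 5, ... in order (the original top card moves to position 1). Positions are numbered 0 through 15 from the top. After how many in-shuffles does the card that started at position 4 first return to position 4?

8

Follow position 4 under repeated in-shuffles:
4 → 9 → 2 → 5 → 11 → 6 → 13 → 10 → 4
It first returns after 8 in-shuffles.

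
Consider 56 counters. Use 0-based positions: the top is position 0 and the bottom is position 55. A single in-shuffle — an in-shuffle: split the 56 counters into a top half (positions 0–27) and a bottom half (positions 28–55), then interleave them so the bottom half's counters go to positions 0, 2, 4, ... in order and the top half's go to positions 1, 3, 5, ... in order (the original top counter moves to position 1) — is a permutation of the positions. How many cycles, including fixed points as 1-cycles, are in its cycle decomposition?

Trace each unvisited position around until it returns:
(0 1 3 7 15 31 ... len 18) (2 5 11 23 47 38 ... len 18) (4 9 19 39 22 45 ... len 18) (18 37)
4 cycles in total.

4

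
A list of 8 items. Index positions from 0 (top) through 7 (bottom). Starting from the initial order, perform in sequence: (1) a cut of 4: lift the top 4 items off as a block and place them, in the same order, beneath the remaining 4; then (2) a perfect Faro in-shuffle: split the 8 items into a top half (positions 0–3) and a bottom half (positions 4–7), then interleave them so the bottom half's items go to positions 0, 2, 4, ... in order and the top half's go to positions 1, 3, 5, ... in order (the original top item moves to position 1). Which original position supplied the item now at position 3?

5

Undo the operations in reverse order, starting from position 3:
  undo op 2 (in-shuffle, from top half): 3 ← 1
  undo op 1 (cut 4): 1 ← 5
So the item at position 3 came from original position 5.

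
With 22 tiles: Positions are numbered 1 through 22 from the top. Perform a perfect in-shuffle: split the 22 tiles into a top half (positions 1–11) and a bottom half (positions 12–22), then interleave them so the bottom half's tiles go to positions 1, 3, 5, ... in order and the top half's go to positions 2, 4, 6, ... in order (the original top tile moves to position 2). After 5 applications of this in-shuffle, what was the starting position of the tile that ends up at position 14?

22

Work backwards from position 14, undoing one in-shuffle at a time:
14 ← 7 ← 15 ← 19 ← 21 ← 22
So the tile now at position 14 started at position 22.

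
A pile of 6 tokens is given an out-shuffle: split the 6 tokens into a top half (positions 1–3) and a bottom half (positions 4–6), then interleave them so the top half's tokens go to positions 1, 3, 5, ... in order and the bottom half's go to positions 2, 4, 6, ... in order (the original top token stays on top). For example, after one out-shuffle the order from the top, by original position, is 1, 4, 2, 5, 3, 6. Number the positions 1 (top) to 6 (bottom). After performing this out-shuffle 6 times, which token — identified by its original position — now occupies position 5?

2

Work backwards from position 5, undoing one out-shuffle at a time:
5 ← 3 ← 2 ← 4 ← 5 ← 3 ← 2
So the token now at position 5 started at position 2.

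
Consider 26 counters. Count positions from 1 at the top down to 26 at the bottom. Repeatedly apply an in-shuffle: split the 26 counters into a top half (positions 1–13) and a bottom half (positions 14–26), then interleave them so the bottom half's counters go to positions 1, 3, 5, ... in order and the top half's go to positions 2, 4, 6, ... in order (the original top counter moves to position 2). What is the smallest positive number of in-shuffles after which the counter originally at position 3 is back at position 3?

Follow position 3 under repeated in-shuffles:
3 → 6 → 12 → 24 → 21 → 15 → 3
It first returns after 6 in-shuffles.

6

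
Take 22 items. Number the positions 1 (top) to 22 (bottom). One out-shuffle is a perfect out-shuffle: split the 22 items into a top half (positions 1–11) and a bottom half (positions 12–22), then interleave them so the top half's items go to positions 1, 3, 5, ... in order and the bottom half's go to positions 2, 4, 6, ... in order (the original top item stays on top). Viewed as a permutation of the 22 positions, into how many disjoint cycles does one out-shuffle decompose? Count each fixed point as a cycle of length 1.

Trace each unvisited position around until it returns:
(1) (2 3 5 9 17 12) (4 7 13) (6 11 21 20 18 14) (8 15) (10 19 16) (22)
7 cycles in total.

7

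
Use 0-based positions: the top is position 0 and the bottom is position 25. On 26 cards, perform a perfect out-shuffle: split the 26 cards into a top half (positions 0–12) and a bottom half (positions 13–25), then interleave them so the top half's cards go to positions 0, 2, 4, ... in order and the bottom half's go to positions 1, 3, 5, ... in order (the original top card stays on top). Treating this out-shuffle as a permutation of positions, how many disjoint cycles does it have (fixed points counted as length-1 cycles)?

4

Trace each unvisited position around until it returns:
(0) (1 2 4 8 16 7 ... len 20) (5 10 20 15) (25)
4 cycles in total.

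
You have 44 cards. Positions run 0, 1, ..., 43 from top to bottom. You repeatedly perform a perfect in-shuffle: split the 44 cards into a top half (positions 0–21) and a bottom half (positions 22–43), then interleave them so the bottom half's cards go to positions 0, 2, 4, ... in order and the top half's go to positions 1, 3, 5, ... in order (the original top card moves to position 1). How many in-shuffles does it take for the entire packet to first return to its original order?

The in-shuffle permutes the 44 positions with cycle lengths [2, 4, 4, 4, 6, 12, 12].
Every card is home exactly when every cycle has completed a whole number of laps, i.e. after lcm(2, 4, 6, 12) = 12 in-shuffles.

12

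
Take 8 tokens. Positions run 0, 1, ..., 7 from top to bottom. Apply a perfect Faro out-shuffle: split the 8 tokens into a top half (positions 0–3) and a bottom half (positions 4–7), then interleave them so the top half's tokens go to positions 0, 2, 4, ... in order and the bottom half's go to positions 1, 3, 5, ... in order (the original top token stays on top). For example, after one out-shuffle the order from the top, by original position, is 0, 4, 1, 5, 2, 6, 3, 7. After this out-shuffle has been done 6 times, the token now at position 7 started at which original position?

Work backwards from position 7, undoing one out-shuffle at a time:
7 ← 7 ← 7 ← 7 ← 7 ← 7 ← 7
So the token now at position 7 started at position 7.

7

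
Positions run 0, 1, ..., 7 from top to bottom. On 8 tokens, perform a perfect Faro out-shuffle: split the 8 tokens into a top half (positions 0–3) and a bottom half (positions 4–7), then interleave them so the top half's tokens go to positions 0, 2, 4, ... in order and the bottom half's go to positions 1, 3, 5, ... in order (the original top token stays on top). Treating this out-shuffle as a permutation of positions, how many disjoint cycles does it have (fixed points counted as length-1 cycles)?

Trace each unvisited position around until it returns:
(0) (1 2 4) (3 6 5) (7)
4 cycles in total.

4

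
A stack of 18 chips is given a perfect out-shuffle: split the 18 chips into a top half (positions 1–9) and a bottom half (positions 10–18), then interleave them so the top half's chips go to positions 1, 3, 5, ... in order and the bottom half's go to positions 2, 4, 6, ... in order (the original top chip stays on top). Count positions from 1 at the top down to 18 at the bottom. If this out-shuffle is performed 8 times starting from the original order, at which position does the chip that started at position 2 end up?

Track the chip's position through each out-shuffle:
2 → 3 → 5 → 9 → 17 → 16 → 14 → 10 → 2

2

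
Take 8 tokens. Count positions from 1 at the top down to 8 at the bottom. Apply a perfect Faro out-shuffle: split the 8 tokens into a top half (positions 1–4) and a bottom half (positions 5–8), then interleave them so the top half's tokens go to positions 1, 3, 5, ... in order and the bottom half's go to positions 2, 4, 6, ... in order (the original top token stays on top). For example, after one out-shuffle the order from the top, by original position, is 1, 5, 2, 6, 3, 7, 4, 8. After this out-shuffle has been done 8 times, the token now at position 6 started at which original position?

Work backwards from position 6, undoing one out-shuffle at a time:
6 ← 7 ← 4 ← 6 ← 7 ← 4 ← 6 ← 7 ← 4
So the token now at position 6 started at position 4.

4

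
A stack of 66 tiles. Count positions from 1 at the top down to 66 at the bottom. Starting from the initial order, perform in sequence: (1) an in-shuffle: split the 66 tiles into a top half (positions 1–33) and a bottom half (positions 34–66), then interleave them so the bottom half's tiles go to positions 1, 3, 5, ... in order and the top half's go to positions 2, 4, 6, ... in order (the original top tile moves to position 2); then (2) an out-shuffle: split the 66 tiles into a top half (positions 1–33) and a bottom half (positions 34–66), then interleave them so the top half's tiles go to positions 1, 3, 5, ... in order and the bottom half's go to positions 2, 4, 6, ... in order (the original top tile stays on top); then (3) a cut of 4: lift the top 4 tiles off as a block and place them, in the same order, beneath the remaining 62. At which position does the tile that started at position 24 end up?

26

Track the tile from position 24 forward through each operation:
  after op 1 (in-shuffle): 24 → 48
  after op 2 (out-shuffle): 48 → 30
  after op 3 (cut 4): 30 → 26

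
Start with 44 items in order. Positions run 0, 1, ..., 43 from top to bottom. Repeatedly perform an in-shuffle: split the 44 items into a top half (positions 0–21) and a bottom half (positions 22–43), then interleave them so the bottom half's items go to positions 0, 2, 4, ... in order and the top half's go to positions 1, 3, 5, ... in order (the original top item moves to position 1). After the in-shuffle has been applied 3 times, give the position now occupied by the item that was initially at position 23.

11

Track the item's position through each in-shuffle:
23 → 2 → 5 → 11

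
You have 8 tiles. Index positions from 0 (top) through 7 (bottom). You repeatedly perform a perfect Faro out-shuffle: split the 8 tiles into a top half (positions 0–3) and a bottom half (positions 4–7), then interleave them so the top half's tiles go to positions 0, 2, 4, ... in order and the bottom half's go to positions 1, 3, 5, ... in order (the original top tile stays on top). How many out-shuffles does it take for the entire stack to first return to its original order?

3

The out-shuffle permutes the 8 positions with cycle lengths [1, 1, 3, 3].
Every tile is home exactly when every cycle has completed a whole number of laps, i.e. after lcm(1, 3) = 3 out-shuffles.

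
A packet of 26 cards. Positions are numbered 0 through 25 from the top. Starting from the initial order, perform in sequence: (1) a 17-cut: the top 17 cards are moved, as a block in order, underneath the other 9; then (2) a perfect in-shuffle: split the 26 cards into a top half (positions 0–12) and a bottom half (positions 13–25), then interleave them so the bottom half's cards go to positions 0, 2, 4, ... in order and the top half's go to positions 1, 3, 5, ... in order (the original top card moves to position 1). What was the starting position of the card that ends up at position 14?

Undo the operations in reverse order, starting from position 14:
  undo op 2 (in-shuffle, from bottom half): 14 ← 20
  undo op 1 (cut 17): 20 ← 11
So the card at position 14 came from original position 11.

11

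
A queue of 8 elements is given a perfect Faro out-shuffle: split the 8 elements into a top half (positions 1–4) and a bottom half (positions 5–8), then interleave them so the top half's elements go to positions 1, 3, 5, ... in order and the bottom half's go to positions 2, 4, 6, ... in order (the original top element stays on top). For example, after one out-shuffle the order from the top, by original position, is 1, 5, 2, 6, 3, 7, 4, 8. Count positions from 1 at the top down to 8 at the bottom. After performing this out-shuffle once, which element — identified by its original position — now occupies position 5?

Work backwards from position 5, undoing one out-shuffle at a time:
5 ← 3
So the element now at position 5 started at position 3.

3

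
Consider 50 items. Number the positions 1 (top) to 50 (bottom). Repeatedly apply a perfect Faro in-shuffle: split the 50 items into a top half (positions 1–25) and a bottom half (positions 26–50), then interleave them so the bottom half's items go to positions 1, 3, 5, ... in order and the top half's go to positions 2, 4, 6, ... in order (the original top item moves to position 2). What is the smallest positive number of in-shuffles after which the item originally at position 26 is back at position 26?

Follow position 26 under repeated in-shuffles:
26 → 1 → 2 → 4 → 8 → 16 → 32 → 13 → 26
It first returns after 8 in-shuffles.

8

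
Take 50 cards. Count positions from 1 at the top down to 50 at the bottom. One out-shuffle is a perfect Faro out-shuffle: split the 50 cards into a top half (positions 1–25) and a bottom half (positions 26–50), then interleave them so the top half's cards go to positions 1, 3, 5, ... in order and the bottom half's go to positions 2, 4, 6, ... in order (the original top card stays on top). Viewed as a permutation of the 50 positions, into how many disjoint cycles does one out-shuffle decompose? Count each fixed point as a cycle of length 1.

Trace each unvisited position around until it returns:
(1) (2 3 5 9 17 33 ... len 21) (4 7 13 25 49 48 ... len 21) (8 15 29) (22 43 36) (50)
6 cycles in total.

6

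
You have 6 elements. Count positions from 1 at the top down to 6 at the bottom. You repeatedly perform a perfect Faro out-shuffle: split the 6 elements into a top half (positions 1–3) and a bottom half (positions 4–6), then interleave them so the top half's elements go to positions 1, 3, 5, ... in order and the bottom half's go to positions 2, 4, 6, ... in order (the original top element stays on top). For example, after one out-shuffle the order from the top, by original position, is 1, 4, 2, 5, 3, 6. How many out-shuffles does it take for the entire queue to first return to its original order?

The out-shuffle permutes the 6 positions with cycle lengths [1, 1, 4].
Every element is home exactly when every cycle has completed a whole number of laps, i.e. after lcm(1, 4) = 4 out-shuffles.

4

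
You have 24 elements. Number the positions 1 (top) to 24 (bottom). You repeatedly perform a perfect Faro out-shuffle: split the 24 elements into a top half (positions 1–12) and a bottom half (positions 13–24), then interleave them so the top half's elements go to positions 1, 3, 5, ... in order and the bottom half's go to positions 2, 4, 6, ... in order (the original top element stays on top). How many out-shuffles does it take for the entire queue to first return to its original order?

The out-shuffle permutes the 24 positions with cycle lengths [1, 1, 11, 11].
Every element is home exactly when every cycle has completed a whole number of laps, i.e. after lcm(1, 11) = 11 out-shuffles.

11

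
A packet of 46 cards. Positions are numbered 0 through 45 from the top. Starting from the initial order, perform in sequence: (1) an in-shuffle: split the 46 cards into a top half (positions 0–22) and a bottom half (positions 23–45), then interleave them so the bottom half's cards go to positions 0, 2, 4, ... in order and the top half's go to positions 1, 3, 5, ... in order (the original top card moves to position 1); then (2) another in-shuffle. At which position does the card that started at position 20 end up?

36

Track the card from position 20 forward through each operation:
  after op 1 (in-shuffle): 20 → 41
  after op 2 (in-shuffle): 41 → 36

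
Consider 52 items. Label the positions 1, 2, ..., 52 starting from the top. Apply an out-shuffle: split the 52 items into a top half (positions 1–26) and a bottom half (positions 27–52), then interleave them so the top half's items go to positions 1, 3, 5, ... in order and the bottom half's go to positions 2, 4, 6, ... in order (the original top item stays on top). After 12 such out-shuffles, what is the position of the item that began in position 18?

Track the item's position through each out-shuffle:
18 → 35 → 18 → 35 → 18 → 35 → 18 → 35 → 18 → 35 → 18 → 35 → 18

18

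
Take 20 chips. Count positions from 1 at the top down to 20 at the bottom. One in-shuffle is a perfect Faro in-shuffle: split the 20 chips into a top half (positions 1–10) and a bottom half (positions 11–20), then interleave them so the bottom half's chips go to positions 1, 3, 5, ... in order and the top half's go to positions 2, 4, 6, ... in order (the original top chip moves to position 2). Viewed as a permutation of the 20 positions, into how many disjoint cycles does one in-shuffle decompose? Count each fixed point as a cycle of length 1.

5

Trace each unvisited position around until it returns:
(1 2 4 8 16 11) (3 6 12) (5 10 20 19 17 13) (7 14) (9 18 15)
5 cycles in total.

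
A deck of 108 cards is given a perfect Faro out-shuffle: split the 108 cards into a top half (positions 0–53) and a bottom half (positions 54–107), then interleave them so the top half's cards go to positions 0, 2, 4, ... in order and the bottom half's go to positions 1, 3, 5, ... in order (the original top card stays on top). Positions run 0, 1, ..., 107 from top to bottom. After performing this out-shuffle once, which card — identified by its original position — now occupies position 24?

12

Work backwards from position 24, undoing one out-shuffle at a time:
24 ← 12
So the card now at position 24 started at position 12.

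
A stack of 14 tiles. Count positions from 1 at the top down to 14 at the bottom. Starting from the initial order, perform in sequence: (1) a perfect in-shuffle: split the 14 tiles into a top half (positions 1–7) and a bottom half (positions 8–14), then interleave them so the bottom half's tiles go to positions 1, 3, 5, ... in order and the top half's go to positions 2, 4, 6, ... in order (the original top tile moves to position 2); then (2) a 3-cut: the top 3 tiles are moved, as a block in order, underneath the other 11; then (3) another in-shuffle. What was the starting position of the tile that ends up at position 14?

5

Undo the operations in reverse order, starting from position 14:
  undo op 3 (in-shuffle, from top half): 14 ← 7
  undo op 2 (cut 3): 7 ← 10
  undo op 1 (in-shuffle, from top half): 10 ← 5
So the tile at position 14 came from original position 5.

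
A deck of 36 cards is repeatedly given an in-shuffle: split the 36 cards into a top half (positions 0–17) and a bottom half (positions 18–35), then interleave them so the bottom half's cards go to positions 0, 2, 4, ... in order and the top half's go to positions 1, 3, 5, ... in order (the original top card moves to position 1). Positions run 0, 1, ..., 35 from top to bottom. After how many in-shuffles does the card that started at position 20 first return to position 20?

Follow position 20 under repeated in-shuffles:
20 → 4 → 9 → 19 → 2 → 5 → 11 → 23 → ... → 20 (length 36)
It first returns after 36 in-shuffles.

36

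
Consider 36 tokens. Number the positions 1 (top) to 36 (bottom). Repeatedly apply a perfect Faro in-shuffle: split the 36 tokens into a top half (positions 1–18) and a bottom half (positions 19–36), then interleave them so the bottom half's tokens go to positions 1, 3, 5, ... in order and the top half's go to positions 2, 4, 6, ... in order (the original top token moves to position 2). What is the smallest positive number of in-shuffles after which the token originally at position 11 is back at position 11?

36

Follow position 11 under repeated in-shuffles:
11 → 22 → 7 → 14 → 28 → 19 → 1 → 2 → ... → 11 (length 36)
It first returns after 36 in-shuffles.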